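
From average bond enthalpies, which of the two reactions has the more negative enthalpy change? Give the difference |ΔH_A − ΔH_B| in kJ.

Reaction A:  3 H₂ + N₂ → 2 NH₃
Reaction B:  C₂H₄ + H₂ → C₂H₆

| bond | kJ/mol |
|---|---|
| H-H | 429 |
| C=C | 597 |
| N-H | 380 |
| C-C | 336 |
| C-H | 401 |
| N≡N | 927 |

Reaction A:
  Bonds broken (reactants):
    H-H: 3 × 429 = 1287
    N≡N: 1 × 927 = 927
    Σ(broken) = 2214 kJ
  Bonds formed (products):
    N-H: 6 × 380 = 2280
    Σ(formed) = 2280 kJ
  ΔH_A = 2214 − 2280 = −66 kJ
Reaction B:
  Bonds broken (reactants):
    C-H: 4 × 401 = 1604
    C=C: 1 × 597 = 597
    H-H: 1 × 429 = 429
    Σ(broken) = 2630 kJ
  Bonds formed (products):
    C-C: 1 × 336 = 336
    C-H: 6 × 401 = 2406
    Σ(formed) = 2742 kJ
  ΔH_B = 2630 − 2742 = −112 kJ
ΔH_A − ΔH_B = +46 kJ, so reaction B has the more negative ΔH; |ΔH_A − ΔH_B| = 46 kJ.

Reaction B, by 46 kJ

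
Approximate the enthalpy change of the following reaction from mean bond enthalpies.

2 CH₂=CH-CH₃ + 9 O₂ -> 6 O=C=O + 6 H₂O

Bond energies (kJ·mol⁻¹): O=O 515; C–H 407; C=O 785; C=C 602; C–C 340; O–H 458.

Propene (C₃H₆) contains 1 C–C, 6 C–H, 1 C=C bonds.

ΔH ≈ −3513 kJ

Bonds broken (reactants):
  C–C: 2 × 340 = 680
  C–H: 12 × 407 = 4884
  C=C: 2 × 602 = 1204
  O=O: 9 × 515 = 4635
  Σ(broken) = 11403 kJ
Bonds formed (products):
  C=O: 12 × 785 = 9420
  O–H: 12 × 458 = 5496
  Σ(formed) = 14916 kJ
ΔH = Σ(broken) − Σ(formed) = 11403 − 14916 = −3513 kJ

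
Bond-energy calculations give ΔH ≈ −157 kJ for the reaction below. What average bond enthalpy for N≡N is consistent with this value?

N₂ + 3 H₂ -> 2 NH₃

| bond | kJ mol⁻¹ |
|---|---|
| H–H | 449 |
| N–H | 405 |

Let D be the N≡N bond energy.
Σ(broken) = 3×449 + 1×D = 1347 + D
Σ(formed) = 6×405 = 2430
ΔH = Σ(broken) − Σ(formed) = (1347 + D) − (2430) = −1083 + D
Setting this equal to −157 kJ gives D = 926 kJ/mol.

D(N≡N) ≈ 926 kJ/mol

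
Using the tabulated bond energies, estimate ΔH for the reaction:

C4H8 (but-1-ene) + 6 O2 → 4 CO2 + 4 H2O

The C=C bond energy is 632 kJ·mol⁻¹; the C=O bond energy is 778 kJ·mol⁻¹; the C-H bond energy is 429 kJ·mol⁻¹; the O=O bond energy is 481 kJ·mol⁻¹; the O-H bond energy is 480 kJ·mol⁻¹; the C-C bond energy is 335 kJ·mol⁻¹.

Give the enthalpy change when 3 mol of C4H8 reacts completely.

ΔH = −7332 kJ

Bonds broken (reactants):
  C-C: 2 × 335 = 670
  C-H: 8 × 429 = 3432
  C=C: 1 × 632 = 632
  O=O: 6 × 481 = 2886
  Σ(broken) = 7620 kJ
Bonds formed (products):
  C=O: 8 × 778 = 6224
  O-H: 8 × 480 = 3840
  Σ(formed) = 10064 kJ
ΔH = Σ(broken) − Σ(formed) = 7620 − 10064 = −2444 kJ
For 3× the reaction as written: 3 × (−2444) = −7332 kJ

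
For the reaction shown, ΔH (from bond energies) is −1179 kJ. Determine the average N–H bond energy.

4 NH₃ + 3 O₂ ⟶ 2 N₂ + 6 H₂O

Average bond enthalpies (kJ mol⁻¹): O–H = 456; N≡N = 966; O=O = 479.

D(N–H) ≈ 399 kJ/mol

Let D be the N–H bond energy.
Σ(broken) = 12×D + 3×479 = 1437 + 12D
Σ(formed) = 2×966 + 12×456 = 7404
ΔH = Σ(broken) − Σ(formed) = (1437 + 12D) − (7404) = −5967 + 12D
Setting this equal to −1179 kJ gives 12D = 4788, so D = 399 kJ/mol.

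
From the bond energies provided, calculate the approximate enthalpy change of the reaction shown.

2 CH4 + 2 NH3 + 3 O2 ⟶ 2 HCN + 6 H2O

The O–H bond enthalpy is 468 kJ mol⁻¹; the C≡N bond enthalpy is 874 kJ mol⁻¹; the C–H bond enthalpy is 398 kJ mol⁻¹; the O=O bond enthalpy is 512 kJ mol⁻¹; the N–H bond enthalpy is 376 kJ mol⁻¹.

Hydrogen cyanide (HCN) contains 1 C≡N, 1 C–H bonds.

ΔH ≈ −1184 kJ

Bonds broken (reactants):
  C–H: 8 × 398 = 3184
  N–H: 6 × 376 = 2256
  O=O: 3 × 512 = 1536
  Σ(broken) = 6976 kJ
Bonds formed (products):
  C≡N: 2 × 874 = 1748
  C–H: 2 × 398 = 796
  O–H: 12 × 468 = 5616
  Σ(formed) = 8160 kJ
ΔH = Σ(broken) − Σ(formed) = 6976 − 8160 = −1184 kJ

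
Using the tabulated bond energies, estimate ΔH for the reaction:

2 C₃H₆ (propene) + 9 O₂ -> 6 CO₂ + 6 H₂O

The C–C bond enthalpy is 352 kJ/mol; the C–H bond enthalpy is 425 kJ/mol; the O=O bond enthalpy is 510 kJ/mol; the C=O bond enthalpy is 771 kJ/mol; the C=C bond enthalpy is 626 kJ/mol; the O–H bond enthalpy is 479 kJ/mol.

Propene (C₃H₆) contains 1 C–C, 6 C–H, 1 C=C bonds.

ΔH ≈ −3354 kJ

Bonds broken (reactants):
  C–C: 2 × 352 = 704
  C–H: 12 × 425 = 5100
  C=C: 2 × 626 = 1252
  O=O: 9 × 510 = 4590
  Σ(broken) = 11646 kJ
Bonds formed (products):
  C=O: 12 × 771 = 9252
  O–H: 12 × 479 = 5748
  Σ(formed) = 15000 kJ
ΔH = Σ(broken) − Σ(formed) = 11646 − 15000 = −3354 kJ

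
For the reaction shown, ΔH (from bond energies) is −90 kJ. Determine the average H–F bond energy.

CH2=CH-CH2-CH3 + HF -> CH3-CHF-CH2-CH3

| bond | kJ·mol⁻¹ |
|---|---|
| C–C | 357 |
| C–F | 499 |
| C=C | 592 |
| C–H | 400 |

Let D be the H–F bond energy.
Σ(broken) = 2×357 + 8×400 + 1×592 + 1×D = 4506 + D
Σ(formed) = 3×357 + 1×499 + 9×400 = 5170
ΔH = Σ(broken) − Σ(formed) = (4506 + D) − (5170) = −664 + D
Setting this equal to −90 kJ gives D = 574 kJ/mol.

D(H–F) ≈ 574 kJ/mol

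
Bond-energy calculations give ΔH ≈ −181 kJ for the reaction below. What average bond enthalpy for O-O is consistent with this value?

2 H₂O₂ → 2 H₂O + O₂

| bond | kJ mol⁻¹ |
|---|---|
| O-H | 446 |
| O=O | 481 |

Let D be the O-O bond energy.
Σ(broken) = 4×446 + 2×D = 1784 + 2D
Σ(formed) = 4×446 + 1×481 = 2265
ΔH = Σ(broken) − Σ(formed) = (1784 + 2D) − (2265) = −481 + 2D
Setting this equal to −181 kJ gives 2D = 300, so D = 150 kJ/mol.

D(O-O) ≈ 150 kJ/mol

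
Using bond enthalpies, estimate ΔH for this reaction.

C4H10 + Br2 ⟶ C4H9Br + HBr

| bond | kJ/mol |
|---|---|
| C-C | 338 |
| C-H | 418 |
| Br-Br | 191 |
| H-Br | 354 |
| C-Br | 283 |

Bonds broken (reactants):
  Br-Br: 1 × 191 = 191
  C-C: 3 × 338 = 1014
  C-H: 10 × 418 = 4180
  Σ(broken) = 5385 kJ
Bonds formed (products):
  C-Br: 1 × 283 = 283
  C-C: 3 × 338 = 1014
  C-H: 9 × 418 = 3762
  H-Br: 1 × 354 = 354
  Σ(formed) = 5413 kJ
ΔH = Σ(broken) − Σ(formed) = 5385 − 5413 = −28 kJ

ΔH ≈ −28 kJ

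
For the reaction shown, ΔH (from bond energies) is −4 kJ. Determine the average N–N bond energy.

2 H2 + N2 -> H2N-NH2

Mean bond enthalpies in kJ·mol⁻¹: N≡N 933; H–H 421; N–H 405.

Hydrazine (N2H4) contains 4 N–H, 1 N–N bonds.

D(N–N) ≈ 159 kJ/mol

Let D be the N–N bond energy.
Σ(broken) = 2×421 + 1×933 = 1775
Σ(formed) = 4×405 + 1×D = 1620 + D
ΔH = Σ(broken) − Σ(formed) = (1775) − (1620 + D) = +155 − D
Setting this equal to −4 kJ gives D = 159 kJ/mol.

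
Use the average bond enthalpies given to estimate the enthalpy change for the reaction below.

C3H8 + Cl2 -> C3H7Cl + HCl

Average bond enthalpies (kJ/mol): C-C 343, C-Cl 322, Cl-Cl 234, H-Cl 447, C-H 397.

Bonds broken (reactants):
  C-C: 2 × 343 = 686
  C-H: 8 × 397 = 3176
  Cl-Cl: 1 × 234 = 234
  Σ(broken) = 4096 kJ
Bonds formed (products):
  C-C: 2 × 343 = 686
  C-Cl: 1 × 322 = 322
  C-H: 7 × 397 = 2779
  H-Cl: 1 × 447 = 447
  Σ(formed) = 4234 kJ
ΔH = Σ(broken) − Σ(formed) = 4096 − 4234 = −138 kJ

ΔH ≈ −138 kJ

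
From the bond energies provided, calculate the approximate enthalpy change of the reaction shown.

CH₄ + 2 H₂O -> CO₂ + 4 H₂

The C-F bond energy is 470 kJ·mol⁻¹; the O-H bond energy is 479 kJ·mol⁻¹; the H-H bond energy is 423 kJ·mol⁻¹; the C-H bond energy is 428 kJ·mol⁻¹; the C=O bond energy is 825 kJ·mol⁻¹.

ΔH ≈ +286 kJ

Bonds broken (reactants):
  C-H: 4 × 428 = 1712
  O-H: 4 × 479 = 1916
  Σ(broken) = 3628 kJ
Bonds formed (products):
  C=O: 2 × 825 = 1650
  H-H: 4 × 423 = 1692
  Σ(formed) = 3342 kJ
ΔH = Σ(broken) − Σ(formed) = 3628 − 3342 = +286 kJ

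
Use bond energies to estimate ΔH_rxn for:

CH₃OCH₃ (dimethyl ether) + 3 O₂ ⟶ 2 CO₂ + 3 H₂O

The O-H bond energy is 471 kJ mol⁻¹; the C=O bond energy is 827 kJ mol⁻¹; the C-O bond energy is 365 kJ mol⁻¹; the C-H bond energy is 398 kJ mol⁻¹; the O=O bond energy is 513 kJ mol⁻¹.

Bonds broken (reactants):
  C-H: 6 × 398 = 2388
  C-O: 2 × 365 = 730
  O=O: 3 × 513 = 1539
  Σ(broken) = 4657 kJ
Bonds formed (products):
  C=O: 4 × 827 = 3308
  O-H: 6 × 471 = 2826
  Σ(formed) = 6134 kJ
ΔH = Σ(broken) − Σ(formed) = 4657 − 6134 = −1477 kJ

ΔH ≈ −1477 kJ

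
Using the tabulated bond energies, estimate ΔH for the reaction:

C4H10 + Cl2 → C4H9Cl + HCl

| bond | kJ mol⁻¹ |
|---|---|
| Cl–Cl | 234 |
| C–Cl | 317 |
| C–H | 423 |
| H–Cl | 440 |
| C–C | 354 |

Bonds broken (reactants):
  C–C: 3 × 354 = 1062
  C–H: 10 × 423 = 4230
  Cl–Cl: 1 × 234 = 234
  Σ(broken) = 5526 kJ
Bonds formed (products):
  C–C: 3 × 354 = 1062
  C–Cl: 1 × 317 = 317
  C–H: 9 × 423 = 3807
  H–Cl: 1 × 440 = 440
  Σ(formed) = 5626 kJ
ΔH = Σ(broken) − Σ(formed) = 5526 − 5626 = −100 kJ

ΔH ≈ −100 kJ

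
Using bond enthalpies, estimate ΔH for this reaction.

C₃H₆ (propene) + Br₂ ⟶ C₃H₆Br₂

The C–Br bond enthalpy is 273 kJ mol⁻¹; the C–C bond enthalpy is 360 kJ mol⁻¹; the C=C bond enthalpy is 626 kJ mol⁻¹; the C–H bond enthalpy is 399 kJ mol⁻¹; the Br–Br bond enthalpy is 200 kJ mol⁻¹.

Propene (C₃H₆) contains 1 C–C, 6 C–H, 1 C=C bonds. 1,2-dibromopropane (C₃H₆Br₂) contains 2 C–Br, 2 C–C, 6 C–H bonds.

Bonds broken (reactants):
  Br–Br: 1 × 200 = 200
  C–C: 1 × 360 = 360
  C–H: 6 × 399 = 2394
  C=C: 1 × 626 = 626
  Σ(broken) = 3580 kJ
Bonds formed (products):
  C–Br: 2 × 273 = 546
  C–C: 2 × 360 = 720
  C–H: 6 × 399 = 2394
  Σ(formed) = 3660 kJ
ΔH = Σ(broken) − Σ(formed) = 3580 − 3660 = −80 kJ

ΔH ≈ −80 kJ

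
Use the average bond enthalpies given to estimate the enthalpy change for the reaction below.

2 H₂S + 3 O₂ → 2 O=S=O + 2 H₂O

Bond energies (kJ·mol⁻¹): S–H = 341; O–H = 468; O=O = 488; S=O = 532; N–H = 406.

Bonds broken (reactants):
  O=O: 3 × 488 = 1464
  S–H: 4 × 341 = 1364
  Σ(broken) = 2828 kJ
Bonds formed (products):
  O–H: 4 × 468 = 1872
  S=O: 4 × 532 = 2128
  Σ(formed) = 4000 kJ
ΔH = Σ(broken) − Σ(formed) = 2828 − 4000 = −1172 kJ

ΔH ≈ −1172 kJ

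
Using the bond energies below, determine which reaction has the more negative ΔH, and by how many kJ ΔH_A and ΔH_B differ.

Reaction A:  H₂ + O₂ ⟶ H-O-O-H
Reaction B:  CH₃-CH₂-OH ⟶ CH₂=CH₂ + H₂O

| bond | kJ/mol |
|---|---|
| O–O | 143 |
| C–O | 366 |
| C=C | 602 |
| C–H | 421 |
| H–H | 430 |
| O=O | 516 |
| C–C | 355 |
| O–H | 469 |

Reaction A, by 206 kJ

Reaction A:
  Bonds broken (reactants):
    H–H: 1 × 430 = 430
    O=O: 1 × 516 = 516
    Σ(broken) = 946 kJ
  Bonds formed (products):
    O–H: 2 × 469 = 938
    O–O: 1 × 143 = 143
    Σ(formed) = 1081 kJ
  ΔH_A = 946 − 1081 = −135 kJ
Reaction B:
  Bonds broken (reactants):
    C–C: 1 × 355 = 355
    C–H: 5 × 421 = 2105
    C–O: 1 × 366 = 366
    O–H: 1 × 469 = 469
    Σ(broken) = 3295 kJ
  Bonds formed (products):
    C–H: 4 × 421 = 1684
    C=C: 1 × 602 = 602
    O–H: 2 × 469 = 938
    Σ(formed) = 3224 kJ
  ΔH_B = 3295 − 3224 = +71 kJ
ΔH_A − ΔH_B = −206 kJ, so reaction A has the more negative ΔH; |ΔH_A − ΔH_B| = 206 kJ.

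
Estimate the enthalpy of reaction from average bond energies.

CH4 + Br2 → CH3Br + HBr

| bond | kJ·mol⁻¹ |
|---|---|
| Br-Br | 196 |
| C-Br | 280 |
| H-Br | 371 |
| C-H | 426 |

Bonds broken (reactants):
  Br-Br: 1 × 196 = 196
  C-H: 4 × 426 = 1704
  Σ(broken) = 1900 kJ
Bonds formed (products):
  C-Br: 1 × 280 = 280
  C-H: 3 × 426 = 1278
  H-Br: 1 × 371 = 371
  Σ(formed) = 1929 kJ
ΔH = Σ(broken) − Σ(formed) = 1900 − 1929 = −29 kJ

ΔH ≈ −29 kJ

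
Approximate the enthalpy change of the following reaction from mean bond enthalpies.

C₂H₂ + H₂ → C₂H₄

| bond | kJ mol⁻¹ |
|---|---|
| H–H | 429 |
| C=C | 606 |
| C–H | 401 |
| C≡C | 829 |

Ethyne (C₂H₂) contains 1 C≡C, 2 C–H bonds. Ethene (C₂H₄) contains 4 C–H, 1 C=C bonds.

ΔH ≈ −150 kJ

Bonds broken (reactants):
  C≡C: 1 × 829 = 829
  C–H: 2 × 401 = 802
  H–H: 1 × 429 = 429
  Σ(broken) = 2060 kJ
Bonds formed (products):
  C–H: 4 × 401 = 1604
  C=C: 1 × 606 = 606
  Σ(formed) = 2210 kJ
ΔH = Σ(broken) − Σ(formed) = 2060 − 2210 = −150 kJ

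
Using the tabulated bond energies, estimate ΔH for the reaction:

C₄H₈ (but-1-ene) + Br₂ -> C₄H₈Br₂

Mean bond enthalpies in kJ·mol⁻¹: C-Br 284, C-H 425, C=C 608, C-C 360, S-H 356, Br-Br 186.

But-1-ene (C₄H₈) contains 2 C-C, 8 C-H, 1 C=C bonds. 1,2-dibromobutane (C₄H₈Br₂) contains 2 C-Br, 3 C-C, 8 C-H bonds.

Bonds broken (reactants):
  Br-Br: 1 × 186 = 186
  C-C: 2 × 360 = 720
  C-H: 8 × 425 = 3400
  C=C: 1 × 608 = 608
  Σ(broken) = 4914 kJ
Bonds formed (products):
  C-Br: 2 × 284 = 568
  C-C: 3 × 360 = 1080
  C-H: 8 × 425 = 3400
  Σ(formed) = 5048 kJ
ΔH = Σ(broken) − Σ(formed) = 4914 − 5048 = −134 kJ

ΔH ≈ −134 kJ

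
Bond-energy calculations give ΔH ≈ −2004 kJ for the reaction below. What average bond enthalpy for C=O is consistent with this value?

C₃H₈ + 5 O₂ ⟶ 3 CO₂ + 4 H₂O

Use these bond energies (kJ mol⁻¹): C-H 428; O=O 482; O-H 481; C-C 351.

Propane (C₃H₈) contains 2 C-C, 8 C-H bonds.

D(C=O) ≈ 782 kJ/mol

Let D be the C=O bond energy.
Σ(broken) = 2×351 + 8×428 + 5×482 = 6536
Σ(formed) = 6×D + 8×481 = 3848 + 6D
ΔH = Σ(broken) − Σ(formed) = (6536) − (3848 + 6D) = +2688 − 6D
Setting this equal to −2004 kJ gives 6D = 4692, so D = 782 kJ/mol.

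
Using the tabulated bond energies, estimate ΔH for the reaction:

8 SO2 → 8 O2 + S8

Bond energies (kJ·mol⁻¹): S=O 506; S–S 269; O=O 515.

Bonds broken (reactants):
  S=O: 16 × 506 = 8096
  Σ(broken) = 8096 kJ
Bonds formed (products):
  O=O: 8 × 515 = 4120
  S–S: 8 × 269 = 2152
  Σ(formed) = 6272 kJ
ΔH = Σ(broken) − Σ(formed) = 8096 − 6272 = +1824 kJ

ΔH ≈ +1824 kJ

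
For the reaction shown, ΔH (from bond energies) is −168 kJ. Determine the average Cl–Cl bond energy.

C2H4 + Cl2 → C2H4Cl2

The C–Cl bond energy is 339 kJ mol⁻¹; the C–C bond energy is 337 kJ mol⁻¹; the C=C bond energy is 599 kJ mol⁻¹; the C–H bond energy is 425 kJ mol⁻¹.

Let D be the Cl–Cl bond energy.
Σ(broken) = 4×425 + 1×599 + 1×D = 2299 + D
Σ(formed) = 1×337 + 2×339 + 4×425 = 2715
ΔH = Σ(broken) − Σ(formed) = (2299 + D) − (2715) = −416 + D
Setting this equal to −168 kJ gives D = 248 kJ/mol.

D(Cl–Cl) ≈ 248 kJ/mol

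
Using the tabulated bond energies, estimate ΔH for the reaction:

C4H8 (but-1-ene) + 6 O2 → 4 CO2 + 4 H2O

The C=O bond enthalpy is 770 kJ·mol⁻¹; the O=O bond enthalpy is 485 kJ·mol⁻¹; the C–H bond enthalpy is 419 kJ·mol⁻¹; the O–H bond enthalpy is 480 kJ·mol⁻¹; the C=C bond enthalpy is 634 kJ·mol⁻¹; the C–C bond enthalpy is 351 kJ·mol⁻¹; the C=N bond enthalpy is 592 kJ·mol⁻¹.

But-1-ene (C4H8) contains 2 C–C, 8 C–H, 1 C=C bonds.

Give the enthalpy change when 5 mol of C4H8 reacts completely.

ΔH = −12010 kJ

Bonds broken (reactants):
  C–C: 2 × 351 = 702
  C–H: 8 × 419 = 3352
  C=C: 1 × 634 = 634
  O=O: 6 × 485 = 2910
  Σ(broken) = 7598 kJ
Bonds formed (products):
  C=O: 8 × 770 = 6160
  O–H: 8 × 480 = 3840
  Σ(formed) = 10000 kJ
ΔH = Σ(broken) − Σ(formed) = 7598 − 10000 = −2402 kJ
For 5× the reaction as written: 5 × (−2402) = −12010 kJ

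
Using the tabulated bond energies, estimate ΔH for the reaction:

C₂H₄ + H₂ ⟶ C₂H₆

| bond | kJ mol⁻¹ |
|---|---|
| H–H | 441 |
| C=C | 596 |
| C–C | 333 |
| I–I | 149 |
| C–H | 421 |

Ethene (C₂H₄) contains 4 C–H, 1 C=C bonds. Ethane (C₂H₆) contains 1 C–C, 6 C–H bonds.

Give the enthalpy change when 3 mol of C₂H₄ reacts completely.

ΔH = −414 kJ

Bonds broken (reactants):
  C–H: 4 × 421 = 1684
  C=C: 1 × 596 = 596
  H–H: 1 × 441 = 441
  Σ(broken) = 2721 kJ
Bonds formed (products):
  C–C: 1 × 333 = 333
  C–H: 6 × 421 = 2526
  Σ(formed) = 2859 kJ
ΔH = Σ(broken) − Σ(formed) = 2721 − 2859 = −138 kJ
For 3× the reaction as written: 3 × (−138) = −414 kJ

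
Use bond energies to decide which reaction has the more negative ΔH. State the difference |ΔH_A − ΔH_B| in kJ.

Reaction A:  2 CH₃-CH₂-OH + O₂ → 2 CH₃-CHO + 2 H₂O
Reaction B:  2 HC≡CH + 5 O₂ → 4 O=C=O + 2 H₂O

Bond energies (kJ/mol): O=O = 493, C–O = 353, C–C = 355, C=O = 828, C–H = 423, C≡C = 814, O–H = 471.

Reaction A:
  Bonds broken (reactants):
    C–C: 2 × 355 = 710
    C–H: 10 × 423 = 4230
    C–O: 2 × 353 = 706
    O–H: 2 × 471 = 942
    O=O: 1 × 493 = 493
    Σ(broken) = 7081 kJ
  Bonds formed (products):
    C–C: 2 × 355 = 710
    C–H: 8 × 423 = 3384
    C=O: 2 × 828 = 1656
    O–H: 4 × 471 = 1884
    Σ(formed) = 7634 kJ
  ΔH_A = 7081 − 7634 = −553 kJ
Reaction B:
  Bonds broken (reactants):
    C≡C: 2 × 814 = 1628
    C–H: 4 × 423 = 1692
    O=O: 5 × 493 = 2465
    Σ(broken) = 5785 kJ
  Bonds formed (products):
    C=O: 8 × 828 = 6624
    O–H: 4 × 471 = 1884
    Σ(formed) = 8508 kJ
  ΔH_B = 5785 − 8508 = −2723 kJ
ΔH_A − ΔH_B = +2170 kJ, so reaction B has the more negative ΔH; |ΔH_A − ΔH_B| = 2170 kJ.

Reaction B, by 2170 kJ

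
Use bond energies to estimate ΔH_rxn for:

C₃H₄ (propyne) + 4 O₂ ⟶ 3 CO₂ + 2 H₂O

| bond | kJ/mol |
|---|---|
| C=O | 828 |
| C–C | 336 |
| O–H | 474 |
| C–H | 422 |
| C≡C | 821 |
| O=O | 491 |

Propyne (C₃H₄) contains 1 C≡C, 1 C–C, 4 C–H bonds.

Bonds broken (reactants):
  C≡C: 1 × 821 = 821
  C–C: 1 × 336 = 336
  C–H: 4 × 422 = 1688
  O=O: 4 × 491 = 1964
  Σ(broken) = 4809 kJ
Bonds formed (products):
  C=O: 6 × 828 = 4968
  O–H: 4 × 474 = 1896
  Σ(formed) = 6864 kJ
ΔH = Σ(broken) − Σ(formed) = 4809 − 6864 = −2055 kJ

ΔH ≈ −2055 kJ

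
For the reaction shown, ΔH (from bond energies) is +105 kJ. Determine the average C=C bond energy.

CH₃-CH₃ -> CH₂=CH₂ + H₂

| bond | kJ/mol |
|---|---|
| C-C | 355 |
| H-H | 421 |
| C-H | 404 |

D(C=C) ≈ 637 kJ/mol

Let D be the C=C bond energy.
Σ(broken) = 1×355 + 6×404 = 2779
Σ(formed) = 4×404 + 1×D + 1×421 = 2037 + D
ΔH = Σ(broken) − Σ(formed) = (2779) − (2037 + D) = +742 − D
Setting this equal to +105 kJ gives D = 637 kJ/mol.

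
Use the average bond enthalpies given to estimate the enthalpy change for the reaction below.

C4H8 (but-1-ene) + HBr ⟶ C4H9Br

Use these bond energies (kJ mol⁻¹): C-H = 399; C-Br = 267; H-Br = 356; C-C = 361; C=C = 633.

ΔH ≈ −38 kJ

Bonds broken (reactants):
  C-C: 2 × 361 = 722
  C-H: 8 × 399 = 3192
  C=C: 1 × 633 = 633
  H-Br: 1 × 356 = 356
  Σ(broken) = 4903 kJ
Bonds formed (products):
  C-Br: 1 × 267 = 267
  C-C: 3 × 361 = 1083
  C-H: 9 × 399 = 3591
  Σ(formed) = 4941 kJ
ΔH = Σ(broken) − Σ(formed) = 4903 − 4941 = −38 kJ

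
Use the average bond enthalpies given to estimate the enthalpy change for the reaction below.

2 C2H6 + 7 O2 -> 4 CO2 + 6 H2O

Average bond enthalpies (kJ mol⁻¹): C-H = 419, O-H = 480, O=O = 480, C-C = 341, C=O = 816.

ΔH ≈ −3218 kJ

Bonds broken (reactants):
  C-C: 2 × 341 = 682
  C-H: 12 × 419 = 5028
  O=O: 7 × 480 = 3360
  Σ(broken) = 9070 kJ
Bonds formed (products):
  C=O: 8 × 816 = 6528
  O-H: 12 × 480 = 5760
  Σ(formed) = 12288 kJ
ΔH = Σ(broken) − Σ(formed) = 9070 − 12288 = −3218 kJ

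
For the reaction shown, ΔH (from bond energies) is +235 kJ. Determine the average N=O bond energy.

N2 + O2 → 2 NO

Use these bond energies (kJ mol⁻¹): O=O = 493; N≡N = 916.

Let D be the N=O bond energy.
Σ(broken) = 1×916 + 1×493 = 1409
Σ(formed) = 2×D = 2D
ΔH = Σ(broken) − Σ(formed) = (1409) − (2D) = +1409 − 2D
Setting this equal to +235 kJ gives 2D = 1174, so D = 587 kJ/mol.

D(N=O) ≈ 587 kJ/mol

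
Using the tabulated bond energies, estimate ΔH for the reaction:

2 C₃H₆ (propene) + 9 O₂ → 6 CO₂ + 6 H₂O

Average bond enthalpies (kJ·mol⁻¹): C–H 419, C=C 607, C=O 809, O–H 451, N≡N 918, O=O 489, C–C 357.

Bonds broken (reactants):
  C–C: 2 × 357 = 714
  C–H: 12 × 419 = 5028
  C=C: 2 × 607 = 1214
  O=O: 9 × 489 = 4401
  Σ(broken) = 11357 kJ
Bonds formed (products):
  C=O: 12 × 809 = 9708
  O–H: 12 × 451 = 5412
  Σ(formed) = 15120 kJ
ΔH = Σ(broken) − Σ(formed) = 11357 − 15120 = −3763 kJ

ΔH ≈ −3763 kJ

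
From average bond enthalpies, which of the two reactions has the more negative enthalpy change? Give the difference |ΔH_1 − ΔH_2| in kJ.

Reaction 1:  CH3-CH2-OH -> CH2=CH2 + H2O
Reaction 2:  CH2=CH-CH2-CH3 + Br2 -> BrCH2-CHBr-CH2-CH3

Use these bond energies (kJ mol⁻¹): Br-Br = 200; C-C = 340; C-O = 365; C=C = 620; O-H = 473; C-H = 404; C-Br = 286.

Reaction 2, by 108 kJ

Reaction 1:
  Bonds broken (reactants):
    C-C: 1 × 340 = 340
    C-H: 5 × 404 = 2020
    C-O: 1 × 365 = 365
    O-H: 1 × 473 = 473
    Σ(broken) = 3198 kJ
  Bonds formed (products):
    C-H: 4 × 404 = 1616
    C=C: 1 × 620 = 620
    O-H: 2 × 473 = 946
    Σ(formed) = 3182 kJ
  ΔH_1 = 3198 − 3182 = +16 kJ
Reaction 2:
  Bonds broken (reactants):
    Br-Br: 1 × 200 = 200
    C-C: 2 × 340 = 680
    C-H: 8 × 404 = 3232
    C=C: 1 × 620 = 620
    Σ(broken) = 4732 kJ
  Bonds formed (products):
    C-Br: 2 × 286 = 572
    C-C: 3 × 340 = 1020
    C-H: 8 × 404 = 3232
    Σ(formed) = 4824 kJ
  ΔH_2 = 4732 − 4824 = −92 kJ
ΔH_1 − ΔH_2 = +108 kJ, so reaction 2 has the more negative ΔH; |ΔH_1 − ΔH_2| = 108 kJ.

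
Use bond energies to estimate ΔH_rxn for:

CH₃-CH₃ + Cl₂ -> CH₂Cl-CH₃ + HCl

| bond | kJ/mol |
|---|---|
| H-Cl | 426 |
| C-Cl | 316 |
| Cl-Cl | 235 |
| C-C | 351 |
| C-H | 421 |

Bonds broken (reactants):
  C-C: 1 × 351 = 351
  C-H: 6 × 421 = 2526
  Cl-Cl: 1 × 235 = 235
  Σ(broken) = 3112 kJ
Bonds formed (products):
  C-C: 1 × 351 = 351
  C-Cl: 1 × 316 = 316
  C-H: 5 × 421 = 2105
  H-Cl: 1 × 426 = 426
  Σ(formed) = 3198 kJ
ΔH = Σ(broken) − Σ(formed) = 3112 − 3198 = −86 kJ

ΔH ≈ −86 kJ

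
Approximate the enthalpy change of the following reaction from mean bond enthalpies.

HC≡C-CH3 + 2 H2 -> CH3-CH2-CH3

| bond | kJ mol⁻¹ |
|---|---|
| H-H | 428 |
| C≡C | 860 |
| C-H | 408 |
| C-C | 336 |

Bonds broken (reactants):
  C≡C: 1 × 860 = 860
  C-C: 1 × 336 = 336
  C-H: 4 × 408 = 1632
  H-H: 2 × 428 = 856
  Σ(broken) = 3684 kJ
Bonds formed (products):
  C-C: 2 × 336 = 672
  C-H: 8 × 408 = 3264
  Σ(formed) = 3936 kJ
ΔH = Σ(broken) − Σ(formed) = 3684 − 3936 = −252 kJ

ΔH ≈ −252 kJ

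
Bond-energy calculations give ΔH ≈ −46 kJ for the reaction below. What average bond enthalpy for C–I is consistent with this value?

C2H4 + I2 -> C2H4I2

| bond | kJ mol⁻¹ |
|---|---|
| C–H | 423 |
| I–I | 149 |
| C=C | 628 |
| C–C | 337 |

D(C–I) ≈ 243 kJ/mol

Let D be the C–I bond energy.
Σ(broken) = 4×423 + 1×628 + 1×149 = 2469
Σ(formed) = 1×337 + 4×423 + 2×D = 2029 + 2D
ΔH = Σ(broken) − Σ(formed) = (2469) − (2029 + 2D) = +440 − 2D
Setting this equal to −46 kJ gives 2D = 486, so D = 243 kJ/mol.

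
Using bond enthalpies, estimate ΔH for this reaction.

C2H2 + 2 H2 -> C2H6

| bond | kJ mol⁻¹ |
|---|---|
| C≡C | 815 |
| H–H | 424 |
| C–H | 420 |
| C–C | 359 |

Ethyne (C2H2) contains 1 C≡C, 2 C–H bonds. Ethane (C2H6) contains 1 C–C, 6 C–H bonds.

Bonds broken (reactants):
  C≡C: 1 × 815 = 815
  C–H: 2 × 420 = 840
  H–H: 2 × 424 = 848
  Σ(broken) = 2503 kJ
Bonds formed (products):
  C–C: 1 × 359 = 359
  C–H: 6 × 420 = 2520
  Σ(formed) = 2879 kJ
ΔH = Σ(broken) − Σ(formed) = 2503 − 2879 = −376 kJ

ΔH ≈ −376 kJ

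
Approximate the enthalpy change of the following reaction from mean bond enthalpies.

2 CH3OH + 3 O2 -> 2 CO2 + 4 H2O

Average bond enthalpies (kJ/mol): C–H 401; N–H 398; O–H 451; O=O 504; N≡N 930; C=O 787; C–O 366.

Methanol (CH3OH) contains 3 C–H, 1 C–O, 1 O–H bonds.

ΔH ≈ −1204 kJ

Bonds broken (reactants):
  C–H: 6 × 401 = 2406
  C–O: 2 × 366 = 732
  O–H: 2 × 451 = 902
  O=O: 3 × 504 = 1512
  Σ(broken) = 5552 kJ
Bonds formed (products):
  C=O: 4 × 787 = 3148
  O–H: 8 × 451 = 3608
  Σ(formed) = 6756 kJ
ΔH = Σ(broken) − Σ(formed) = 5552 − 6756 = −1204 kJ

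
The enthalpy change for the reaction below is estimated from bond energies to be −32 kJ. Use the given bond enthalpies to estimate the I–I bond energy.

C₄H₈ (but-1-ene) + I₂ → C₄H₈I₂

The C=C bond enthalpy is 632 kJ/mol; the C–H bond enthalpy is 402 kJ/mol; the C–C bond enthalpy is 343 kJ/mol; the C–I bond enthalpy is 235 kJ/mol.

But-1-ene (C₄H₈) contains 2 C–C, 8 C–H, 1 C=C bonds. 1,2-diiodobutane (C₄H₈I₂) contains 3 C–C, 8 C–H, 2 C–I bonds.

D(I–I) ≈ 149 kJ/mol

Let D be the I–I bond energy.
Σ(broken) = 2×343 + 8×402 + 1×632 + 1×D = 4534 + D
Σ(formed) = 3×343 + 8×402 + 2×235 = 4715
ΔH = Σ(broken) − Σ(formed) = (4534 + D) − (4715) = −181 + D
Setting this equal to −32 kJ gives D = 149 kJ/mol.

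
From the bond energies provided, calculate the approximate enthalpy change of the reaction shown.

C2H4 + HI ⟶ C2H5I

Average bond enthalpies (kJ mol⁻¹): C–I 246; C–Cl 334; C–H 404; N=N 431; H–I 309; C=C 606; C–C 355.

ΔH ≈ −90 kJ

Bonds broken (reactants):
  C–H: 4 × 404 = 1616
  C=C: 1 × 606 = 606
  H–I: 1 × 309 = 309
  Σ(broken) = 2531 kJ
Bonds formed (products):
  C–C: 1 × 355 = 355
  C–H: 5 × 404 = 2020
  C–I: 1 × 246 = 246
  Σ(formed) = 2621 kJ
ΔH = Σ(broken) − Σ(formed) = 2531 − 2621 = −90 kJ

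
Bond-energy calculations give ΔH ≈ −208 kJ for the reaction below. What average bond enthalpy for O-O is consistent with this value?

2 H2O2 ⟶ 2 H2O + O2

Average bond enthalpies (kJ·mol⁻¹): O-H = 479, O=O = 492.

Let D be the O-O bond energy.
Σ(broken) = 4×479 + 2×D = 1916 + 2D
Σ(formed) = 4×479 + 1×492 = 2408
ΔH = Σ(broken) − Σ(formed) = (1916 + 2D) − (2408) = −492 + 2D
Setting this equal to −208 kJ gives 2D = 284, so D = 142 kJ/mol.

D(O-O) ≈ 142 kJ/mol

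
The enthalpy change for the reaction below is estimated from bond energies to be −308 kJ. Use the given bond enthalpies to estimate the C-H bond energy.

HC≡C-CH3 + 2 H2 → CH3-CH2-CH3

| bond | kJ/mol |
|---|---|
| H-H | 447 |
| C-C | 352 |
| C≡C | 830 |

D(C-H) ≈ 420 kJ/mol

Let D be the C-H bond energy.
Σ(broken) = 1×830 + 1×352 + 4×D + 2×447 = 2076 + 4D
Σ(formed) = 2×352 + 8×D = 704 + 8D
ΔH = Σ(broken) − Σ(formed) = (2076 + 4D) − (704 + 8D) = +1372 − 4D
Setting this equal to −308 kJ gives 4D = 1680, so D = 420 kJ/mol.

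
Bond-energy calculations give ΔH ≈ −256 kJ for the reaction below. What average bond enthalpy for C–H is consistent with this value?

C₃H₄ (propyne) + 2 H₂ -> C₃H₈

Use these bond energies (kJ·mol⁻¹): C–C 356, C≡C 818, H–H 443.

Let D be the C–H bond energy.
Σ(broken) = 1×818 + 1×356 + 4×D + 2×443 = 2060 + 4D
Σ(formed) = 2×356 + 8×D = 712 + 8D
ΔH = Σ(broken) − Σ(formed) = (2060 + 4D) − (712 + 8D) = +1348 − 4D
Setting this equal to −256 kJ gives 4D = 1604, so D = 401 kJ/mol.

D(C–H) ≈ 401 kJ/mol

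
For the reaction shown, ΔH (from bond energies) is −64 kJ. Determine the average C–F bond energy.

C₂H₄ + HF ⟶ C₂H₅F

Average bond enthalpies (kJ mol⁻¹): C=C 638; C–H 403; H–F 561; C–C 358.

Let D be the C–F bond energy.
Σ(broken) = 4×403 + 1×638 + 1×561 = 2811
Σ(formed) = 1×358 + 1×D + 5×403 = 2373 + D
ΔH = Σ(broken) − Σ(formed) = (2811) − (2373 + D) = +438 − D
Setting this equal to −64 kJ gives D = 502 kJ/mol.

D(C–F) ≈ 502 kJ/mol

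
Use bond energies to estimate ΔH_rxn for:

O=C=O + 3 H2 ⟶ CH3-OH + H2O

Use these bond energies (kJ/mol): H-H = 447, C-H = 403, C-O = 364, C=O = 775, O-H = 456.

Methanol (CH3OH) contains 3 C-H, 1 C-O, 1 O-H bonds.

ΔH ≈ −50 kJ

Bonds broken (reactants):
  C=O: 2 × 775 = 1550
  H-H: 3 × 447 = 1341
  Σ(broken) = 2891 kJ
Bonds formed (products):
  C-H: 3 × 403 = 1209
  C-O: 1 × 364 = 364
  O-H: 3 × 456 = 1368
  Σ(formed) = 2941 kJ
ΔH = Σ(broken) − Σ(formed) = 2891 − 2941 = −50 kJ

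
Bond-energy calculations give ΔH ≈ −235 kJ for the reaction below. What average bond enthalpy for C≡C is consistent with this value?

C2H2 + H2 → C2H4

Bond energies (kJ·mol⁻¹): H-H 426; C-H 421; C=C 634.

D(C≡C) ≈ 815 kJ/mol

Let D be the C≡C bond energy.
Σ(broken) = 1×D + 2×421 + 1×426 = 1268 + D
Σ(formed) = 4×421 + 1×634 = 2318
ΔH = Σ(broken) − Σ(formed) = (1268 + D) − (2318) = −1050 + D
Setting this equal to −235 kJ gives D = 815 kJ/mol.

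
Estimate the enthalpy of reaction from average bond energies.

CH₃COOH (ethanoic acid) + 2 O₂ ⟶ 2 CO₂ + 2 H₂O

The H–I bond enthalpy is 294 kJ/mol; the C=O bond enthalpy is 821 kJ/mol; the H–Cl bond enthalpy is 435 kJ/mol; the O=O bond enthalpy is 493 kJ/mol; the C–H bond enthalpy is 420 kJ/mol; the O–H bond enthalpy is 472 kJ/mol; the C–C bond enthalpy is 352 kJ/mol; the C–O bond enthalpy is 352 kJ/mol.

Bonds broken (reactants):
  C–C: 1 × 352 = 352
  C–H: 3 × 420 = 1260
  C–O: 1 × 352 = 352
  C=O: 1 × 821 = 821
  O–H: 1 × 472 = 472
  O=O: 2 × 493 = 986
  Σ(broken) = 4243 kJ
Bonds formed (products):
  C=O: 4 × 821 = 3284
  O–H: 4 × 472 = 1888
  Σ(formed) = 5172 kJ
ΔH = Σ(broken) − Σ(formed) = 4243 − 5172 = −929 kJ

ΔH ≈ −929 kJ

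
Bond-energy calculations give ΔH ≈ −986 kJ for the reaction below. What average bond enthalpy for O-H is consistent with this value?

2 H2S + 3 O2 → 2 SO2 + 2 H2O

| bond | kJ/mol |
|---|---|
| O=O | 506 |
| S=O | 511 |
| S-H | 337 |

Let D be the O-H bond energy.
Σ(broken) = 3×506 + 4×337 = 2866
Σ(formed) = 4×D + 4×511 = 2044 + 4D
ΔH = Σ(broken) − Σ(formed) = (2866) − (2044 + 4D) = +822 − 4D
Setting this equal to −986 kJ gives 4D = 1808, so D = 452 kJ/mol.

D(O-H) ≈ 452 kJ/mol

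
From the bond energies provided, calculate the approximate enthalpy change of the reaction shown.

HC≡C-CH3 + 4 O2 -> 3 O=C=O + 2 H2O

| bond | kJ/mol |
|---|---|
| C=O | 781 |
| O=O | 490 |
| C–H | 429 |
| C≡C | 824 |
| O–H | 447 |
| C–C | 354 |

ΔH ≈ −1620 kJ

Bonds broken (reactants):
  C≡C: 1 × 824 = 824
  C–C: 1 × 354 = 354
  C–H: 4 × 429 = 1716
  O=O: 4 × 490 = 1960
  Σ(broken) = 4854 kJ
Bonds formed (products):
  C=O: 6 × 781 = 4686
  O–H: 4 × 447 = 1788
  Σ(formed) = 6474 kJ
ΔH = Σ(broken) − Σ(formed) = 4854 − 6474 = −1620 kJ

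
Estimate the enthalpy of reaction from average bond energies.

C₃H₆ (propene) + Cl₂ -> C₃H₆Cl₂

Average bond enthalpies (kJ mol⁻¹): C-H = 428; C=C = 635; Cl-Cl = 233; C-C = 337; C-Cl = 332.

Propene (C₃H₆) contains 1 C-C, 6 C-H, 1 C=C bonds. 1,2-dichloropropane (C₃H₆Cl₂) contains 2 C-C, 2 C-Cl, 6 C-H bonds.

Bonds broken (reactants):
  C-C: 1 × 337 = 337
  C-H: 6 × 428 = 2568
  C=C: 1 × 635 = 635
  Cl-Cl: 1 × 233 = 233
  Σ(broken) = 3773 kJ
Bonds formed (products):
  C-C: 2 × 337 = 674
  C-Cl: 2 × 332 = 664
  C-H: 6 × 428 = 2568
  Σ(formed) = 3906 kJ
ΔH = Σ(broken) − Σ(formed) = 3773 − 3906 = −133 kJ

ΔH ≈ −133 kJ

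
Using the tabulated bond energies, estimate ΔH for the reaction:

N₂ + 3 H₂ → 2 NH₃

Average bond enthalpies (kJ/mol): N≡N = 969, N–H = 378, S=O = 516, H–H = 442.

Bonds broken (reactants):
  H–H: 3 × 442 = 1326
  N≡N: 1 × 969 = 969
  Σ(broken) = 2295 kJ
Bonds formed (products):
  N–H: 6 × 378 = 2268
  Σ(formed) = 2268 kJ
ΔH = Σ(broken) − Σ(formed) = 2295 − 2268 = +27 kJ

ΔH ≈ +27 kJ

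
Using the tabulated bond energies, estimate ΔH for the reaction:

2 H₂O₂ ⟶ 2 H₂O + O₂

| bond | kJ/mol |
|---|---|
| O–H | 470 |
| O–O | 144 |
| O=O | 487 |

Bonds broken (reactants):
  O–H: 4 × 470 = 1880
  O–O: 2 × 144 = 288
  Σ(broken) = 2168 kJ
Bonds formed (products):
  O–H: 4 × 470 = 1880
  O=O: 1 × 487 = 487
  Σ(formed) = 2367 kJ
ΔH = Σ(broken) − Σ(formed) = 2168 − 2367 = −199 kJ

ΔH ≈ −199 kJ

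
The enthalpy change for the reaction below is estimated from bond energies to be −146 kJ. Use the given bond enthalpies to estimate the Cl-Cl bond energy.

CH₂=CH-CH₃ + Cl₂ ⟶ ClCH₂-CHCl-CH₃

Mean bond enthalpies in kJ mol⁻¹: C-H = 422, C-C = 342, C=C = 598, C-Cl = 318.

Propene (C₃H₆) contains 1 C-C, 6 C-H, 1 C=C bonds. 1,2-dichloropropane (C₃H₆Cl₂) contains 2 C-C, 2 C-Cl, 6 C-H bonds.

D(Cl-Cl) ≈ 234 kJ/mol

Let D be the Cl-Cl bond energy.
Σ(broken) = 1×342 + 6×422 + 1×598 + 1×D = 3472 + D
Σ(formed) = 2×342 + 2×318 + 6×422 = 3852
ΔH = Σ(broken) − Σ(formed) = (3472 + D) − (3852) = −380 + D
Setting this equal to −146 kJ gives D = 234 kJ/mol.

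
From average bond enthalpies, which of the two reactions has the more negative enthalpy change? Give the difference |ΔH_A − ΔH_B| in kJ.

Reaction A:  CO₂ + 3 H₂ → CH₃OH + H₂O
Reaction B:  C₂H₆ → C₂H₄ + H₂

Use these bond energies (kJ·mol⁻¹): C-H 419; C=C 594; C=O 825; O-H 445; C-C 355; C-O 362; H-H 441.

Reaction A, by 139 kJ

Reaction A:
  Bonds broken (reactants):
    C=O: 2 × 825 = 1650
    H-H: 3 × 441 = 1323
    Σ(broken) = 2973 kJ
  Bonds formed (products):
    C-H: 3 × 419 = 1257
    C-O: 1 × 362 = 362
    O-H: 3 × 445 = 1335
    Σ(formed) = 2954 kJ
  ΔH_A = 2973 − 2954 = +19 kJ
Reaction B:
  Bonds broken (reactants):
    C-C: 1 × 355 = 355
    C-H: 6 × 419 = 2514
    Σ(broken) = 2869 kJ
  Bonds formed (products):
    C-H: 4 × 419 = 1676
    C=C: 1 × 594 = 594
    H-H: 1 × 441 = 441
    Σ(formed) = 2711 kJ
  ΔH_B = 2869 − 2711 = +158 kJ
ΔH_A − ΔH_B = −139 kJ, so reaction A has the more negative ΔH; |ΔH_A − ΔH_B| = 139 kJ.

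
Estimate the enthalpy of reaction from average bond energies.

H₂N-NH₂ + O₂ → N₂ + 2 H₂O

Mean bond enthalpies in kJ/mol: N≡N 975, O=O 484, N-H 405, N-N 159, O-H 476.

ΔH ≈ −616 kJ

Bonds broken (reactants):
  N-H: 4 × 405 = 1620
  N-N: 1 × 159 = 159
  O=O: 1 × 484 = 484
  Σ(broken) = 2263 kJ
Bonds formed (products):
  N≡N: 1 × 975 = 975
  O-H: 4 × 476 = 1904
  Σ(formed) = 2879 kJ
ΔH = Σ(broken) − Σ(formed) = 2263 − 2879 = −616 kJ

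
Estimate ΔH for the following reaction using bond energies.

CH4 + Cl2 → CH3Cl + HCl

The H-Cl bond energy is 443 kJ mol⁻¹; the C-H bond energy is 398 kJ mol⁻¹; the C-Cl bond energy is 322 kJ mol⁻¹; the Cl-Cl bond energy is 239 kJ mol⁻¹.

Bonds broken (reactants):
  C-H: 4 × 398 = 1592
  Cl-Cl: 1 × 239 = 239
  Σ(broken) = 1831 kJ
Bonds formed (products):
  C-Cl: 1 × 322 = 322
  C-H: 3 × 398 = 1194
  H-Cl: 1 × 443 = 443
  Σ(formed) = 1959 kJ
ΔH = Σ(broken) − Σ(formed) = 1831 − 1959 = −128 kJ

ΔH ≈ −128 kJ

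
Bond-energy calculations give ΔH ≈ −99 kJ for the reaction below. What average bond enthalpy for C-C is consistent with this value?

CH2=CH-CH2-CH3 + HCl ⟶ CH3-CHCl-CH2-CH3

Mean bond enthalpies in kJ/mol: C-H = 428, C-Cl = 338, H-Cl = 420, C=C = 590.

Let D be the C-C bond energy.
Σ(broken) = 2×D + 8×428 + 1×590 + 1×420 = 4434 + 2D
Σ(formed) = 3×D + 1×338 + 9×428 = 4190 + 3D
ΔH = Σ(broken) − Σ(formed) = (4434 + 2D) − (4190 + 3D) = +244 − D
Setting this equal to −99 kJ gives D = 343 kJ/mol.

D(C-C) ≈ 343 kJ/mol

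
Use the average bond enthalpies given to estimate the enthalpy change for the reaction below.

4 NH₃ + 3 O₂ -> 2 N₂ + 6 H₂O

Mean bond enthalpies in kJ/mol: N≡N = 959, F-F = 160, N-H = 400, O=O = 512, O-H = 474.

Bonds broken (reactants):
  N-H: 12 × 400 = 4800
  O=O: 3 × 512 = 1536
  Σ(broken) = 6336 kJ
Bonds formed (products):
  N≡N: 2 × 959 = 1918
  O-H: 12 × 474 = 5688
  Σ(formed) = 7606 kJ
ΔH = Σ(broken) − Σ(formed) = 6336 − 7606 = −1270 kJ

ΔH ≈ −1270 kJ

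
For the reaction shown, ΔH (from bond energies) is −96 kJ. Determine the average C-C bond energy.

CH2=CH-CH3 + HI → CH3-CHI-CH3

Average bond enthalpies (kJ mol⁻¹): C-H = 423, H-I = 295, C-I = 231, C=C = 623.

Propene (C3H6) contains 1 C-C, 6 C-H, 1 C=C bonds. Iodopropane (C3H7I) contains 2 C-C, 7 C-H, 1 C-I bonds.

Let D be the C-C bond energy.
Σ(broken) = 1×D + 6×423 + 1×623 + 1×295 = 3456 + D
Σ(formed) = 2×D + 7×423 + 1×231 = 3192 + 2D
ΔH = Σ(broken) − Σ(formed) = (3456 + D) − (3192 + 2D) = +264 − D
Setting this equal to −96 kJ gives D = 360 kJ/mol.

D(C-C) ≈ 360 kJ/mol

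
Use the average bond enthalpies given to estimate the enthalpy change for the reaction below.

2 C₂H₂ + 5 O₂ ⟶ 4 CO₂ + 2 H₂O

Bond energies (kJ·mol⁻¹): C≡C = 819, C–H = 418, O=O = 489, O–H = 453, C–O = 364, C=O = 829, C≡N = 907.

Bonds broken (reactants):
  C≡C: 2 × 819 = 1638
  C–H: 4 × 418 = 1672
  O=O: 5 × 489 = 2445
  Σ(broken) = 5755 kJ
Bonds formed (products):
  C=O: 8 × 829 = 6632
  O–H: 4 × 453 = 1812
  Σ(formed) = 8444 kJ
ΔH = Σ(broken) − Σ(formed) = 5755 − 8444 = −2689 kJ

ΔH ≈ −2689 kJ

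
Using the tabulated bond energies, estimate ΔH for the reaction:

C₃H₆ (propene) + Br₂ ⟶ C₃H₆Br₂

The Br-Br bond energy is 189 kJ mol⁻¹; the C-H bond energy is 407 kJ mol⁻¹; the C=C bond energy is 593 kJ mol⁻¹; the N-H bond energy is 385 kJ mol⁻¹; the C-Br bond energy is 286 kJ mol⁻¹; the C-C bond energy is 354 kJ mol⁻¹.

ΔH ≈ −144 kJ

Bonds broken (reactants):
  Br-Br: 1 × 189 = 189
  C-C: 1 × 354 = 354
  C-H: 6 × 407 = 2442
  C=C: 1 × 593 = 593
  Σ(broken) = 3578 kJ
Bonds formed (products):
  C-Br: 2 × 286 = 572
  C-C: 2 × 354 = 708
  C-H: 6 × 407 = 2442
  Σ(formed) = 3722 kJ
ΔH = Σ(broken) − Σ(formed) = 3578 − 3722 = −144 kJ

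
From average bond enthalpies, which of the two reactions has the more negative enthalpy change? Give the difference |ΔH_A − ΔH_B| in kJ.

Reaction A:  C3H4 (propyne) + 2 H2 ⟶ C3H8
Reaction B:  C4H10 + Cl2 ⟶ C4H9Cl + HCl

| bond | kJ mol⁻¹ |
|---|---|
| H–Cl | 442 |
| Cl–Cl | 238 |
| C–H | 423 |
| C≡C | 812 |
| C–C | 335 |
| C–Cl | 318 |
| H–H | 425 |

Reaction A, by 266 kJ

Reaction A:
  Bonds broken (reactants):
    C≡C: 1 × 812 = 812
    C–C: 1 × 335 = 335
    C–H: 4 × 423 = 1692
    H–H: 2 × 425 = 850
    Σ(broken) = 3689 kJ
  Bonds formed (products):
    C–C: 2 × 335 = 670
    C–H: 8 × 423 = 3384
    Σ(formed) = 4054 kJ
  ΔH_A = 3689 − 4054 = −365 kJ
Reaction B:
  Bonds broken (reactants):
    C–C: 3 × 335 = 1005
    C–H: 10 × 423 = 4230
    Cl–Cl: 1 × 238 = 238
    Σ(broken) = 5473 kJ
  Bonds formed (products):
    C–C: 3 × 335 = 1005
    C–Cl: 1 × 318 = 318
    C–H: 9 × 423 = 3807
    H–Cl: 1 × 442 = 442
    Σ(formed) = 5572 kJ
  ΔH_B = 5473 − 5572 = −99 kJ
ΔH_A − ΔH_B = −266 kJ, so reaction A has the more negative ΔH; |ΔH_A − ΔH_B| = 266 kJ.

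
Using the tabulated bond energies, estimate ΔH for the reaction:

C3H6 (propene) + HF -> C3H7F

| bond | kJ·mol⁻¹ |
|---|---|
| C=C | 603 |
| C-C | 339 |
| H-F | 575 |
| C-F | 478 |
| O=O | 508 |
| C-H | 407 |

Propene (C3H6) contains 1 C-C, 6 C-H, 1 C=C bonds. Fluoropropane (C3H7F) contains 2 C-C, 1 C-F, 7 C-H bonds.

ΔH ≈ −46 kJ

Bonds broken (reactants):
  C-C: 1 × 339 = 339
  C-H: 6 × 407 = 2442
  C=C: 1 × 603 = 603
  H-F: 1 × 575 = 575
  Σ(broken) = 3959 kJ
Bonds formed (products):
  C-C: 2 × 339 = 678
  C-F: 1 × 478 = 478
  C-H: 7 × 407 = 2849
  Σ(formed) = 4005 kJ
ΔH = Σ(broken) − Σ(formed) = 3959 − 4005 = −46 kJ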